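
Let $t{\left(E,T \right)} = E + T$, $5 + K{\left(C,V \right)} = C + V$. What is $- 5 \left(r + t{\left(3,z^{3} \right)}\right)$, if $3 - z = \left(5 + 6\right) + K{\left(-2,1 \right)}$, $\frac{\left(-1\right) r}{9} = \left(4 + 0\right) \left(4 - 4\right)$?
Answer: $25$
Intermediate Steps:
$K{\left(C,V \right)} = -5 + C + V$ ($K{\left(C,V \right)} = -5 + \left(C + V\right) = -5 + C + V$)
$r = 0$ ($r = - 9 \left(4 + 0\right) \left(4 - 4\right) = - 9 \cdot 4 \cdot 0 = \left(-9\right) 0 = 0$)
$z = -2$ ($z = 3 - \left(\left(5 + 6\right) - 6\right) = 3 - \left(11 - 6\right) = 3 - 5 = -2$)
$- 5 \left(r + t{\left(3,z^{3} \right)}\right) = - 5 \left(0 + \left(3 + \left(-2\right)^{3}\right)\right) = - 5 \left(0 + \left(3 - 8\right)\right) = - 5 \left(0 - 5\right) = \left(-5\right) \left(-5\right) = 25$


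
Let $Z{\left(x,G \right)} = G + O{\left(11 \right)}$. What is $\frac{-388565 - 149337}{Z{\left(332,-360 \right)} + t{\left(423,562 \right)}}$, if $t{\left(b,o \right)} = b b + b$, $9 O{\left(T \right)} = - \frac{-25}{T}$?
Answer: $- \frac{53252298}{17720233} \approx -3.0052$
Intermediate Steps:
$O{\left(T \right)} = \frac{25}{9 T}$ ($O{\left(T \right)} = \frac{\left(-1\right) \left(- \frac{25}{T}\right)}{9} = \frac{25 \frac{1}{T}}{9} = \frac{25}{9 T}$)
$t{\left(b,o \right)} = b + b^{2}$ ($t{\left(b,o \right)} = b^{2} + b = b + b^{2}$)
$Z{\left(x,G \right)} = \frac{25}{99} + G$ ($Z{\left(x,G \right)} = G + \frac{25}{9 \cdot 11} = G + \frac{25}{9} \cdot \frac{1}{11} = G + \frac{25}{99} = \frac{25}{99} + G$)
$\frac{-388565 - 149337}{Z{\left(332,-360 \right)} + t{\left(423,562 \right)}} = \frac{-388565 - 149337}{\left(\frac{25}{99} - 360\right) + 423 \left(1 + 423\right)} = - \frac{537902}{- \frac{35615}{99} + 423 \cdot 424} = - \frac{537902}{- \frac{35615}{99} + 179352} = - \frac{537902}{\frac{17720233}{99}} = \left(-537902\right) \frac{99}{17720233} = - \frac{53252298}{17720233}$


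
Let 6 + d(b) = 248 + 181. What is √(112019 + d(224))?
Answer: √112442 ≈ 335.32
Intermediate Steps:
d(b) = 423 (d(b) = -6 + (248 + 181) = -6 + 429 = 423)
√(112019 + d(224)) = √(112019 + 423) = √112442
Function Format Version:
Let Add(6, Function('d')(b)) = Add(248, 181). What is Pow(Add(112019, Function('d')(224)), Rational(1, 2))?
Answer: Pow(112442, Rational(1, 2)) ≈ 335.32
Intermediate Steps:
Function('d')(b) = 423 (Function('d')(b) = Add(-6, Add(248, 181)) = Add(-6, 429) = 423)
Pow(Add(112019, Function('d')(224)), Rational(1, 2)) = Pow(Add(112019, 423), Rational(1, 2)) = Pow(112442, Rational(1, 2))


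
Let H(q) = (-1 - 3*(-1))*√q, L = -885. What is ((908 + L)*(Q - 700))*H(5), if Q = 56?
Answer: -29624*√5 ≈ -66241.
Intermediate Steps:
H(q) = 2*√q (H(q) = (-1 + 3)*√q = 2*√q)
((908 + L)*(Q - 700))*H(5) = ((908 - 885)*(56 - 700))*(2*√5) = (23*(-644))*(2*√5) = -29624*√5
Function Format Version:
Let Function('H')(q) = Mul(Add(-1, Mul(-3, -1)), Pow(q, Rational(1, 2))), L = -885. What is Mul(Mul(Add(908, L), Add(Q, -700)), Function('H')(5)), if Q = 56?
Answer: Mul(-29624, Pow(5, Rational(1, 2))) ≈ -66241.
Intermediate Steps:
Function('H')(q) = Mul(2, Pow(q, Rational(1, 2))) (Function('H')(q) = Mul(Add(-1, 3), Pow(q, Rational(1, 2))) = Mul(2, Pow(q, Rational(1, 2))))
Mul(Mul(Add(908, L), Add(Q, -700)), Function('H')(5)) = Mul(Mul(Add(908, -885), Add(56, -700)), Mul(2, Pow(5, Rational(1, 2)))) = Mul(Mul(23, -644), Mul(2, Pow(5, Rational(1, 2)))) = Mul(-14812, Mul(2, Pow(5, Rational(1, 2)))) = Mul(-29624, Pow(5, Rational(1, 2)))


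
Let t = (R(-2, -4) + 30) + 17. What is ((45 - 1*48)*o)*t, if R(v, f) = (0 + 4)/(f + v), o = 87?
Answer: -12093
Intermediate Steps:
R(v, f) = 4/(f + v)
t = 139/3 (t = (4/(-4 - 2) + 30) + 17 = (4/(-6) + 30) + 17 = (4*(-1/6) + 30) + 17 = (-2/3 + 30) + 17 = 88/3 + 17 = 139/3 ≈ 46.333)
((45 - 1*48)*o)*t = ((45 - 1*48)*87)*(139/3) = ((45 - 48)*87)*(139/3) = -3*87*(139/3) = -261*139/3 = -12093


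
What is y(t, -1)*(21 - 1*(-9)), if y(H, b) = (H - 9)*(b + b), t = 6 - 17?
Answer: 1200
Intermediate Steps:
t = -11
y(H, b) = 2*b*(-9 + H) (y(H, b) = (-9 + H)*(2*b) = 2*b*(-9 + H))
y(t, -1)*(21 - 1*(-9)) = (2*(-1)*(-9 - 11))*(21 - 1*(-9)) = (2*(-1)*(-20))*(21 + 9) = 40*30 = 1200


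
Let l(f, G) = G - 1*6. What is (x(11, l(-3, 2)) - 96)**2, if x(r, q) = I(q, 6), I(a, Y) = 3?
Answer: 8649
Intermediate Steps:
l(f, G) = -6 + G (l(f, G) = G - 6 = -6 + G)
x(r, q) = 3
(x(11, l(-3, 2)) - 96)**2 = (3 - 96)**2 = (-93)**2 = 8649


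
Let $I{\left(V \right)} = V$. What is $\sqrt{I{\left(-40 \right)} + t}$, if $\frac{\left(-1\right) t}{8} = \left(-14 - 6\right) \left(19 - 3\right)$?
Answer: $6 \sqrt{70} \approx 50.2$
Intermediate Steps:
$t = 2560$ ($t = - 8 \left(-14 - 6\right) \left(19 - 3\right) = - 8 \left(\left(-20\right) 16\right) = \left(-8\right) \left(-320\right) = 2560$)
$\sqrt{I{\left(-40 \right)} + t} = \sqrt{-40 + 2560} = \sqrt{2520} = 6 \sqrt{70}$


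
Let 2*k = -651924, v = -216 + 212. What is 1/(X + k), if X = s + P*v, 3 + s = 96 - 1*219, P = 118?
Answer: -1/326560 ≈ -3.0622e-6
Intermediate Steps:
v = -4
s = -126 (s = -3 + (96 - 1*219) = -3 + (96 - 219) = -3 - 123 = -126)
X = -598 (X = -126 + 118*(-4) = -126 - 472 = -598)
k = -325962 (k = (1/2)*(-651924) = -325962)
1/(X + k) = 1/(-598 - 325962) = 1/(-326560) = -1/326560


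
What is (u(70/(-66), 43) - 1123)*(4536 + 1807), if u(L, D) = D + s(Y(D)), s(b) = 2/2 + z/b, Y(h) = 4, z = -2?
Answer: -13694537/2 ≈ -6.8473e+6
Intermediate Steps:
s(b) = 1 - 2/b (s(b) = 2/2 - 2/b = 2*(1/2) - 2/b = 1 - 2/b)
u(L, D) = 1/2 + D (u(L, D) = D + (-2 + 4)/4 = D + (1/4)*2 = D + 1/2 = 1/2 + D)
(u(70/(-66), 43) - 1123)*(4536 + 1807) = ((1/2 + 43) - 1123)*(4536 + 1807) = (87/2 - 1123)*6343 = -2159/2*6343 = -13694537/2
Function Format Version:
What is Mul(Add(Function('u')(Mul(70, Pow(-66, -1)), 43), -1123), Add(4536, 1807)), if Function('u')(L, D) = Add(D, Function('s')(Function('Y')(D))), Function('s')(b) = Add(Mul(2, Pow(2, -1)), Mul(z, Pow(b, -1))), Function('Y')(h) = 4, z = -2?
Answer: Rational(-13694537, 2) ≈ -6.8473e+6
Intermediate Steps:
Function('s')(b) = Add(1, Mul(-2, Pow(b, -1))) (Function('s')(b) = Add(Mul(2, Pow(2, -1)), Mul(-2, Pow(b, -1))) = Add(Mul(2, Rational(1, 2)), Mul(-2, Pow(b, -1))) = Add(1, Mul(-2, Pow(b, -1))))
Function('u')(L, D) = Add(Rational(1, 2), D) (Function('u')(L, D) = Add(D, Mul(Pow(4, -1), Add(-2, 4))) = Add(D, Mul(Rational(1, 4), 2)) = Add(D, Rational(1, 2)) = Add(Rational(1, 2), D))
Mul(Add(Function('u')(Mul(70, Pow(-66, -1)), 43), -1123), Add(4536, 1807)) = Mul(Add(Add(Rational(1, 2), 43), -1123), Add(4536, 1807)) = Mul(Add(Rational(87, 2), -1123), 6343) = Mul(Rational(-2159, 2), 6343) = Rational(-13694537, 2)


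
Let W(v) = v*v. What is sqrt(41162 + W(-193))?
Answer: sqrt(78411) ≈ 280.02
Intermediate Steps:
W(v) = v**2
sqrt(41162 + W(-193)) = sqrt(41162 + (-193)**2) = sqrt(41162 + 37249) = sqrt(78411)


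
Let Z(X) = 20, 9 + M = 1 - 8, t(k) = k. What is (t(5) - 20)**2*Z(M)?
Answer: 4500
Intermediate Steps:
M = -16 (M = -9 + (1 - 8) = -9 - 7 = -16)
(t(5) - 20)**2*Z(M) = (5 - 20)**2*20 = (-15)**2*20 = 225*20 = 4500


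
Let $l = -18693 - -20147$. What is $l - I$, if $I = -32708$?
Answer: $34162$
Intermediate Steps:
$l = 1454$ ($l = -18693 + 20147 = 1454$)
$l - I = 1454 - -32708 = 1454 + 32708 = 34162$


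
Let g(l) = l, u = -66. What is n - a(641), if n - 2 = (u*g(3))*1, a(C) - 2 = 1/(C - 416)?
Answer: -44551/225 ≈ -198.00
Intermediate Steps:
a(C) = 2 + 1/(-416 + C) (a(C) = 2 + 1/(C - 416) = 2 + 1/(-416 + C))
n = -196 (n = 2 - 66*3*1 = 2 - 198*1 = 2 - 198 = -196)
n - a(641) = -196 - (-831 + 2*641)/(-416 + 641) = -196 - (-831 + 1282)/225 = -196 - 451/225 = -44551/225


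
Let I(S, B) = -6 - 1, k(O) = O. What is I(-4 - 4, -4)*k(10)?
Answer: -70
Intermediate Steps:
I(S, B) = -7
I(-4 - 4, -4)*k(10) = -7*10 = -70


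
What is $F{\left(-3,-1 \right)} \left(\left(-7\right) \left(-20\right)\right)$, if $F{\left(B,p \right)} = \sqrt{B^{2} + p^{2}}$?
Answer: $140 \sqrt{10} \approx 442.72$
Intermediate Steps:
$F{\left(-3,-1 \right)} \left(\left(-7\right) \left(-20\right)\right) = \sqrt{\left(-3\right)^{2} + \left(-1\right)^{2}} \left(\left(-7\right) \left(-20\right)\right) = \sqrt{9 + 1} \cdot 140 = \sqrt{10} \cdot 140 = 140 \sqrt{10}$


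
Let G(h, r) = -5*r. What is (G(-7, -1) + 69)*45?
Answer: 3330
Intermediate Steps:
(G(-7, -1) + 69)*45 = (-5*(-1) + 69)*45 = (5 + 69)*45 = 74*45 = 3330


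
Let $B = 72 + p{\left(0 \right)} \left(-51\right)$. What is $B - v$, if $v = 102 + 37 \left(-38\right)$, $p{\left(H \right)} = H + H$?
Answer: $1376$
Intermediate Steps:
$p{\left(H \right)} = 2 H$
$B = 72$ ($B = 72 + 2 \cdot 0 \left(-51\right) = 72 + 0 \left(-51\right) = 72 + 0 = 72$)
$v = -1304$ ($v = 102 - 1406 = -1304$)
$B - v = 72 - -1304 = 72 + 1304 = 1376$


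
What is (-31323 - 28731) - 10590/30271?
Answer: -1817905224/30271 ≈ -60054.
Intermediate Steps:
(-31323 - 28731) - 10590/30271 = -60054 - 10590*1/30271 = -60054 - 10590/30271 = -1817905224/30271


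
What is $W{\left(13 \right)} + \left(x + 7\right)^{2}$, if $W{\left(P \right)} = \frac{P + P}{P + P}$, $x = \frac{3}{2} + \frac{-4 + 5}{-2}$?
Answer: $65$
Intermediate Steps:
$x = 1$ ($x = 3 \cdot \frac{1}{2} + 1 \left(- \frac{1}{2}\right) = \frac{3}{2} - \frac{1}{2} = 1$)
$W{\left(P \right)} = 1$ ($W{\left(P \right)} = \frac{2 P}{2 P} = 2 P \frac{1}{2 P} = 1$)
$W{\left(13 \right)} + \left(x + 7\right)^{2} = 1 + \left(1 + 7\right)^{2} = 1 + 8^{2} = 1 + 64 = 65$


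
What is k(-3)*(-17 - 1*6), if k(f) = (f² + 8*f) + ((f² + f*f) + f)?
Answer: 0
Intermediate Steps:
k(f) = 3*f² + 9*f (k(f) = (f² + 8*f) + ((f² + f²) + f) = (f² + 8*f) + (2*f² + f) = (f² + 8*f) + (f + 2*f²) = 3*f² + 9*f)
k(-3)*(-17 - 1*6) = (3*(-3)*(3 - 3))*(-17 - 1*6) = (3*(-3)*0)*(-17 - 6) = 0*(-23) = 0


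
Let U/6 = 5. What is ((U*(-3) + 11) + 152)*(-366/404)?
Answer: -13359/202 ≈ -66.134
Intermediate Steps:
U = 30 (U = 6*5 = 30)
((U*(-3) + 11) + 152)*(-366/404) = ((30*(-3) + 11) + 152)*(-366/404) = ((-90 + 11) + 152)*(-366*1/404) = (-79 + 152)*(-183/202) = 73*(-183/202) = -13359/202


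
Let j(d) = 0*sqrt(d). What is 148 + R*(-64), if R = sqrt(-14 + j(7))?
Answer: 148 - 64*I*sqrt(14) ≈ 148.0 - 239.47*I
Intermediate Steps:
j(d) = 0
R = I*sqrt(14) (R = sqrt(-14 + 0) = sqrt(-14) = I*sqrt(14) ≈ 3.7417*I)
148 + R*(-64) = 148 + (I*sqrt(14))*(-64) = 148 - 64*I*sqrt(14)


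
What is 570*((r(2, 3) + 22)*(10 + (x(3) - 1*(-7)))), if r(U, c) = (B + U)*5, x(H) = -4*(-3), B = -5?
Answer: 115710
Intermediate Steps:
x(H) = 12
r(U, c) = -25 + 5*U (r(U, c) = (-5 + U)*5 = -25 + 5*U)
570*((r(2, 3) + 22)*(10 + (x(3) - 1*(-7)))) = 570*(((-25 + 5*2) + 22)*(10 + (12 - 1*(-7)))) = 570*(((-25 + 10) + 22)*(10 + (12 + 7))) = 570*((-15 + 22)*(10 + 19)) = 570*(7*29) = 570*203 = 115710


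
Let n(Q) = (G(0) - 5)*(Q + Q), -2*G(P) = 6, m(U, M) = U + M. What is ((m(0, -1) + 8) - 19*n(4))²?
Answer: 1495729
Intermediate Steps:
m(U, M) = M + U
G(P) = -3 (G(P) = -½*6 = -3)
n(Q) = -16*Q (n(Q) = (-3 - 5)*(Q + Q) = -16*Q)
((m(0, -1) + 8) - 19*n(4))² = (((-1 + 0) + 8) - (-304)*4)² = ((-1 + 8) - 19*(-64))² = (7 + 1216)² = 1223² = 1495729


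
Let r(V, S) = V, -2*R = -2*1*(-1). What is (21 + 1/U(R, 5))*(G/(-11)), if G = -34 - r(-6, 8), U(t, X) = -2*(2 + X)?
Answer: 586/11 ≈ 53.273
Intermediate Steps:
R = -1 (R = -(-2*1)*(-1)/2 = -(-1)*(-1) = -½*2 = -1)
U(t, X) = -4 - 2*X
G = -28 (G = -34 - 1*(-6) = -34 + 6 = -28)
(21 + 1/U(R, 5))*(G/(-11)) = (21 + 1/(-4 - 2*5))*(-28/(-11)) = (21 + 1/(-4 - 10))*(-28*(-1/11)) = (21 + 1/(-14))*(28/11) = (21 - 1/14)*(28/11) = (293/14)*(28/11) = 586/11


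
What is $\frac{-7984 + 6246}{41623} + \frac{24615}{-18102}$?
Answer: $- \frac{352003807}{251153182} \approx -1.4016$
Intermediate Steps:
$\frac{-7984 + 6246}{41623} + \frac{24615}{-18102} = \left(-1738\right) \frac{1}{41623} + 24615 \left(- \frac{1}{18102}\right) = - \frac{1738}{41623} - \frac{8205}{6034} = - \frac{352003807}{251153182}$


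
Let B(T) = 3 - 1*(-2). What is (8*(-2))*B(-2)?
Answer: -80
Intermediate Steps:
B(T) = 5 (B(T) = 3 + 2 = 5)
(8*(-2))*B(-2) = (8*(-2))*5 = -16*5 = -80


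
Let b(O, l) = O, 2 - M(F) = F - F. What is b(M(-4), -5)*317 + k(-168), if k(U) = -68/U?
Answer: 26645/42 ≈ 634.40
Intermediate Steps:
M(F) = 2 (M(F) = 2 - (F - F) = 2 - 1*0 = 2 + 0 = 2)
b(M(-4), -5)*317 + k(-168) = 2*317 - 68/(-168) = 634 - 68*(-1/168) = 634 + 17/42 = 26645/42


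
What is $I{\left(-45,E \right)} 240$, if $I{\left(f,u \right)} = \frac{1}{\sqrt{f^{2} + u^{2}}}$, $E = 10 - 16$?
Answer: $\frac{80 \sqrt{229}}{229} \approx 5.2865$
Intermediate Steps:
$E = -6$
$I{\left(f,u \right)} = \frac{1}{\sqrt{f^{2} + u^{2}}}$
$I{\left(-45,E \right)} 240 = \frac{1}{\sqrt{\left(-45\right)^{2} + \left(-6\right)^{2}}} \cdot 240 = \frac{1}{\sqrt{2025 + 36}} \cdot 240 = \frac{1}{\sqrt{2061}} \cdot 240 = \frac{\sqrt{229}}{687} \cdot 240 = \frac{80 \sqrt{229}}{229}$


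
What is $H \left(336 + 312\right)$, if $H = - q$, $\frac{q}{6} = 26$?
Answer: $-101088$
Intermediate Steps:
$q = 156$ ($q = 6 \cdot 26 = 156$)
$H = -156$ ($H = \left(-1\right) 156 = -156$)
$H \left(336 + 312\right) = - 156 \left(336 + 312\right) = \left(-156\right) 648 = -101088$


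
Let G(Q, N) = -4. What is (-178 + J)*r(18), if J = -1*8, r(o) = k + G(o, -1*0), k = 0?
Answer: 744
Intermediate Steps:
r(o) = -4 (r(o) = 0 - 4 = -4)
J = -8
(-178 + J)*r(18) = (-178 - 8)*(-4) = -186*(-4) = 744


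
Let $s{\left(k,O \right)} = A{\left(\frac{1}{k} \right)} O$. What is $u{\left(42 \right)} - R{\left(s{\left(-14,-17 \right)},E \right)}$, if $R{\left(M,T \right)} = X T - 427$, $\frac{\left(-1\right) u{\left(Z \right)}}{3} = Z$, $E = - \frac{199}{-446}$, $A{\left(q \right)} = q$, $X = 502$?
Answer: $\frac{17174}{223} \approx 77.013$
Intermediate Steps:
$E = \frac{199}{446}$ ($E = \left(-199\right) \left(- \frac{1}{446}\right) = \frac{199}{446} \approx 0.44619$)
$u{\left(Z \right)} = - 3 Z$
$s{\left(k,O \right)} = \frac{O}{k}$
$R{\left(M,T \right)} = -427 + 502 T$ ($R{\left(M,T \right)} = 502 T - 427 = -427 + 502 T$)
$u{\left(42 \right)} - R{\left(s{\left(-14,-17 \right)},E \right)} = \left(-3\right) 42 - \left(-427 + 502 \cdot \frac{199}{446}\right) = -126 - \left(-427 + \frac{49949}{223}\right) = -126 - - \frac{45272}{223} = -126 + \frac{45272}{223} = \frac{17174}{223}$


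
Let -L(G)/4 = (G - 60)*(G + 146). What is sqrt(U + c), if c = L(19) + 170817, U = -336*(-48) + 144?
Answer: 17*sqrt(741) ≈ 462.76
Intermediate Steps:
L(G) = -4*(-60 + G)*(146 + G) (L(G) = -4*(G - 60)*(G + 146) = -4*(-60 + G)*(146 + G))
U = 16272 (U = 16128 + 144 = 16272)
c = 197877 (c = (35040 - 344*19 - 4*19**2) + 170817 = (35040 - 6536 - 4*361) + 170817 = (35040 - 6536 - 1444) + 170817 = 27060 + 170817 = 197877)
sqrt(U + c) = sqrt(16272 + 197877) = sqrt(214149) = 17*sqrt(741)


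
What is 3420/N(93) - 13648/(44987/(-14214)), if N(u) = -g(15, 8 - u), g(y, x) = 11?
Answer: 1980063852/494857 ≈ 4001.3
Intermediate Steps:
N(u) = -11 (N(u) = -1*11 = -11)
3420/N(93) - 13648/(44987/(-14214)) = 3420/(-11) - 13648/(44987/(-14214)) = 3420*(-1/11) - 13648/(44987*(-1/14214)) = -3420/11 - 13648/(-44987/14214) = -3420/11 - 13648*(-14214/44987) = -3420/11 + 193992672/44987 = 1980063852/494857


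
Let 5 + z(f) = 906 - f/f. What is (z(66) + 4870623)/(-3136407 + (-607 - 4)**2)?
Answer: -4871523/2763086 ≈ -1.7631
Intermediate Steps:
z(f) = 900 (z(f) = -5 + (906 - f/f) = -5 + (906 - 1*1) = -5 + (906 - 1) = -5 + 905 = 900)
(z(66) + 4870623)/(-3136407 + (-607 - 4)**2) = (900 + 4870623)/(-3136407 + (-607 - 4)**2) = 4871523/(-3136407 + (-611)**2) = 4871523/(-3136407 + 373321) = 4871523/(-2763086) = 4871523*(-1/2763086) = -4871523/2763086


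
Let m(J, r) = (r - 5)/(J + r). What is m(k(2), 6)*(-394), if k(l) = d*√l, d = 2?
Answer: -591/7 + 197*√2/7 ≈ -44.629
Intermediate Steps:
k(l) = 2*√l
m(J, r) = (-5 + r)/(J + r)
m(k(2), 6)*(-394) = ((-5 + 6)/(2*√2 + 6))*(-394) = (1/(6 + 2*√2))*(-394) = -394/(6 + 2*√2)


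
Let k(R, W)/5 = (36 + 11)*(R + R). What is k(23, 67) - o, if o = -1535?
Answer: 12345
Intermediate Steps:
k(R, W) = 470*R (k(R, W) = 5*((36 + 11)*(R + R)) = 5*(47*(2*R)) = 5*(94*R) = 470*R)
k(23, 67) - o = 470*23 - 1*(-1535) = 10810 + 1535 = 12345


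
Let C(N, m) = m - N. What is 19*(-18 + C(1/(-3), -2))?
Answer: -1121/3 ≈ -373.67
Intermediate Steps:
19*(-18 + C(1/(-3), -2)) = 19*(-18 + (-2 - 1/(-3))) = 19*(-18 + (-2 - 1*(-1/3))) = 19*(-18 + (-2 + 1/3)) = 19*(-18 - 5/3) = 19*(-59/3) = -1121/3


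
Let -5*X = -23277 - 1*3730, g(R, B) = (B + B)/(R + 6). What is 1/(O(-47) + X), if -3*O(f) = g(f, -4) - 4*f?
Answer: 205/1094427 ≈ 0.00018731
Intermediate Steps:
g(R, B) = 2*B/(6 + R) (g(R, B) = (2*B)/(6 + R) = 2*B/(6 + R))
X = 27007/5 (X = -(-23277 - 1*3730)/5 = -(-23277 - 3730)/5 = -1/5*(-27007) = 27007/5 ≈ 5401.4)
O(f) = 4*f/3 + 8/(3*(6 + f)) (O(f) = -(2*(-4)/(6 + f) - 4*f)/3 = -(-8/(6 + f) - 4*f)/3 = 4*f/3 + 8/(3*(6 + f)))
1/(O(-47) + X) = 1/(4*(2 - 47*(6 - 47))/(3*(6 - 47)) + 27007/5) = 1/((4/3)*(2 - 47*(-41))/(-41) + 27007/5) = 1/((4/3)*(-1/41)*(2 + 1927) + 27007/5) = 1/((4/3)*(-1/41)*1929 + 27007/5) = 1/(-2572/41 + 27007/5) = 1/(1094427/205) = 205/1094427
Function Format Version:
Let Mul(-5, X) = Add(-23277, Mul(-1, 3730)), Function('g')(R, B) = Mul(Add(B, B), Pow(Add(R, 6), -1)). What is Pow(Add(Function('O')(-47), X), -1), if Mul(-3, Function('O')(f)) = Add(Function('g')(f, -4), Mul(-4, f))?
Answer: Rational(205, 1094427) ≈ 0.00018731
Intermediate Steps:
Function('g')(R, B) = Mul(2, B, Pow(Add(6, R), -1)) (Function('g')(R, B) = Mul(Mul(2, B), Pow(Add(6, R), -1)) = Mul(2, B, Pow(Add(6, R), -1)))
X = Rational(27007, 5) (X = Mul(Rational(-1, 5), Add(-23277, Mul(-1, 3730))) = Mul(Rational(-1, 5), Add(-23277, -3730)) = Mul(Rational(-1, 5), -27007) = Rational(27007, 5) ≈ 5401.4)
Function('O')(f) = Add(Mul(Rational(4, 3), f), Mul(Rational(8, 3), Pow(Add(6, f), -1))) (Function('O')(f) = Mul(Rational(-1, 3), Add(Mul(2, -4, Pow(Add(6, f), -1)), Mul(-4, f))) = Mul(Rational(-1, 3), Add(Mul(-8, Pow(Add(6, f), -1)), Mul(-4, f))) = Add(Mul(Rational(4, 3), f), Mul(Rational(8, 3), Pow(Add(6, f), -1))))
Pow(Add(Function('O')(-47), X), -1) = Pow(Add(Mul(Rational(4, 3), Pow(Add(6, -47), -1), Add(2, Mul(-47, Add(6, -47)))), Rational(27007, 5)), -1) = Pow(Add(Mul(Rational(4, 3), Pow(-41, -1), Add(2, Mul(-47, -41))), Rational(27007, 5)), -1) = Pow(Add(Mul(Rational(4, 3), Rational(-1, 41), Add(2, 1927)), Rational(27007, 5)), -1) = Pow(Add(Mul(Rational(4, 3), Rational(-1, 41), 1929), Rational(27007, 5)), -1) = Pow(Add(Rational(-2572, 41), Rational(27007, 5)), -1) = Pow(Rational(1094427, 205), -1) = Rational(205, 1094427)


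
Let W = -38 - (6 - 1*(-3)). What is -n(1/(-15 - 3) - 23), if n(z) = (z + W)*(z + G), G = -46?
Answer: -1567423/324 ≈ -4837.7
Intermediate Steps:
W = -47 (W = -38 - (6 + 3) = -38 - 1*9 = -38 - 9 = -47)
n(z) = (-47 + z)*(-46 + z) (n(z) = (z - 47)*(z - 46) = (-47 + z)*(-46 + z))
-n(1/(-15 - 3) - 23) = -(2162 + (1/(-15 - 3) - 23)² - 93*(1/(-15 - 3) - 23)) = -(2162 + (1/(-18) - 23)² - 93*(1/(-18) - 23)) = -(2162 + (-1/18 - 23)² - 93*(-1/18 - 23)) = -(2162 + (-415/18)² - 93*(-415/18)) = -(2162 + 172225/324 + 12865/6) = -1*1567423/324 = -1567423/324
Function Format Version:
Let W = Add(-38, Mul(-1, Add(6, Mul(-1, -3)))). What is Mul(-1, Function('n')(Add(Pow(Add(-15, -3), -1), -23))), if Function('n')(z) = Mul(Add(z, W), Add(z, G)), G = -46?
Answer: Rational(-1567423, 324) ≈ -4837.7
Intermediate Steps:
W = -47 (W = Add(-38, Mul(-1, Add(6, 3))) = Add(-38, Mul(-1, 9)) = Add(-38, -9) = -47)
Function('n')(z) = Mul(Add(-47, z), Add(-46, z)) (Function('n')(z) = Mul(Add(z, -47), Add(z, -46)) = Mul(Add(-47, z), Add(-46, z)))
Mul(-1, Function('n')(Add(Pow(Add(-15, -3), -1), -23))) = Mul(-1, Add(2162, Pow(Add(Pow(Add(-15, -3), -1), -23), 2), Mul(-93, Add(Pow(Add(-15, -3), -1), -23)))) = Mul(-1, Add(2162, Pow(Add(Pow(-18, -1), -23), 2), Mul(-93, Add(Pow(-18, -1), -23)))) = Mul(-1, Add(2162, Pow(Add(Rational(-1, 18), -23), 2), Mul(-93, Add(Rational(-1, 18), -23)))) = Mul(-1, Add(2162, Pow(Rational(-415, 18), 2), Mul(-93, Rational(-415, 18)))) = Mul(-1, Add(2162, Rational(172225, 324), Rational(12865, 6))) = Mul(-1, Rational(1567423, 324)) = Rational(-1567423, 324)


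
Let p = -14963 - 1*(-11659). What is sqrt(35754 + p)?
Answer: 5*sqrt(1298) ≈ 180.14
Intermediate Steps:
p = -3304 (p = -14963 + 11659 = -3304)
sqrt(35754 + p) = sqrt(35754 - 3304) = sqrt(32450) = 5*sqrt(1298)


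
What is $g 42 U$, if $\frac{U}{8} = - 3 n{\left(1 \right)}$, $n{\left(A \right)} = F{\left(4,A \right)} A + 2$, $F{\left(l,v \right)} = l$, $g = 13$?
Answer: $-78624$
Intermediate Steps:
$n{\left(A \right)} = 2 + 4 A$ ($n{\left(A \right)} = 4 A + 2 = 2 + 4 A$)
$U = -144$ ($U = 8 \left(- 3 \left(2 + 4 \cdot 1\right)\right) = 8 \left(- 3 \left(2 + 4\right)\right) = 8 \left(\left(-3\right) 6\right) = 8 \left(-18\right) = -144$)
$g 42 U = 13 \cdot 42 \left(-144\right) = 546 \left(-144\right) = -78624$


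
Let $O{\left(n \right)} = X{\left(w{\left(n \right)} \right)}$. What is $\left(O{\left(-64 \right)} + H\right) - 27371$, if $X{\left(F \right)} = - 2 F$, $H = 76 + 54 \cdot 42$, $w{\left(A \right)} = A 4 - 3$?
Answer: $-24509$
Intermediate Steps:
$w{\left(A \right)} = -3 + 4 A$ ($w{\left(A \right)} = 4 A - 3 = -3 + 4 A$)
$H = 2344$ ($H = 76 + 2268 = 2344$)
$O{\left(n \right)} = 6 - 8 n$ ($O{\left(n \right)} = - 2 \left(-3 + 4 n\right) = 6 - 8 n$)
$\left(O{\left(-64 \right)} + H\right) - 27371 = \left(\left(6 - -512\right) + 2344\right) - 27371 = \left(\left(6 + 512\right) + 2344\right) - 27371 = \left(518 + 2344\right) - 27371 = 2862 - 27371 = -24509$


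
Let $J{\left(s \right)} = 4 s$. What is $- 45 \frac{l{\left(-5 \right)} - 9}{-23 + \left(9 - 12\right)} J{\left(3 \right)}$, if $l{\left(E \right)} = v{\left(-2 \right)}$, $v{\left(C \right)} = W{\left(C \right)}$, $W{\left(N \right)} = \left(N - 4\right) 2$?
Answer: $- \frac{5670}{13} \approx -436.15$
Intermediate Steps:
$W{\left(N \right)} = -8 + 2 N$ ($W{\left(N \right)} = \left(-4 + N\right) 2 = -8 + 2 N$)
$v{\left(C \right)} = -8 + 2 C$
$l{\left(E \right)} = -12$ ($l{\left(E \right)} = -8 + 2 \left(-2\right) = -8 - 4 = -12$)
$- 45 \frac{l{\left(-5 \right)} - 9}{-23 + \left(9 - 12\right)} J{\left(3 \right)} = - 45 \frac{-12 - 9}{-23 + \left(9 - 12\right)} 4 \cdot 3 = - 45 \left(- \frac{21}{-23 + \left(9 - 12\right)}\right) 12 = - 45 \left(- \frac{21}{-23 - 3}\right) 12 = - 45 \left(- \frac{21}{-26}\right) 12 = - 45 \left(\left(-21\right) \left(- \frac{1}{26}\right)\right) 12 = \left(-45\right) \frac{21}{26} \cdot 12 = \left(- \frac{945}{26}\right) 12 = - \frac{5670}{13}$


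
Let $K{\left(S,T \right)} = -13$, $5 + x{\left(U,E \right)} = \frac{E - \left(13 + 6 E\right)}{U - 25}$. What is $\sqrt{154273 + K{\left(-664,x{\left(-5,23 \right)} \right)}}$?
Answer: $6 \sqrt{4285} \approx 392.76$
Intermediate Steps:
$x{\left(U,E \right)} = -5 + \frac{-13 - 5 E}{-25 + U}$ ($x{\left(U,E \right)} = -5 + \frac{E - \left(13 + 6 E\right)}{U - 25} = -5 + \frac{E - \left(13 + 6 E\right)}{-25 + U} = -5 + \frac{-13 - 5 E}{-25 + U}$)
$\sqrt{154273 + K{\left(-664,x{\left(-5,23 \right)} \right)}} = \sqrt{154273 - 13} = \sqrt{154260} = 6 \sqrt{4285}$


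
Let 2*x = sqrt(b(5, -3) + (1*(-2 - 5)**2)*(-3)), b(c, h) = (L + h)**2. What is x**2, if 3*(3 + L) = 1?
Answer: -517/18 ≈ -28.722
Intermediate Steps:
L = -8/3 (L = -3 + (1/3)*1 = -3 + 1/3 = -8/3 ≈ -2.6667)
b(c, h) = (-8/3 + h)**2
x = I*sqrt(1034)/6 (x = sqrt((-8 + 3*(-3))**2/9 + (1*(-2 - 5)**2)*(-3))/2 = sqrt((-8 - 9)**2/9 + (1*(-7)**2)*(-3))/2 = sqrt((1/9)*(-17)**2 + (1*49)*(-3))/2 = sqrt((1/9)*289 + 49*(-3))/2 = sqrt(289/9 - 147)/2 = sqrt(-1034/9)/2 = (I*sqrt(1034)/3)/2 = I*sqrt(1034)/6 ≈ 5.3593*I)
x**2 = (I*sqrt(1034)/6)**2 = -517/18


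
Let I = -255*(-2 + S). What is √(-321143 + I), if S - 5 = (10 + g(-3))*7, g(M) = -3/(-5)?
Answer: I*√340829 ≈ 583.81*I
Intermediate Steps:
g(M) = ⅗ (g(M) = -3*(-⅕) = ⅗)
S = 396/5 (S = 5 + (10 + ⅗)*7 = 5 + (53/5)*7 = 5 + 371/5 = 396/5 ≈ 79.200)
I = -19686 (I = -255*(-2 + 396/5) = -255*386/5 = -19686)
√(-321143 + I) = √(-321143 - 19686) = √(-340829) = I*√340829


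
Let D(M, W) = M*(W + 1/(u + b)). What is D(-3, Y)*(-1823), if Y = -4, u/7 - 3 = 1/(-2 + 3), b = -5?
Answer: -497679/23 ≈ -21638.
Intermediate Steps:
u = 28 (u = 21 + 7/(-2 + 3) = 21 + 7/1 = 21 + 7*1 = 21 + 7 = 28)
D(M, W) = M*(1/23 + W) (D(M, W) = M*(W + 1/(28 - 5)) = M*(W + 1/23) = M*(1/23 + W))
D(-3, Y)*(-1823) = -3*(1/23 - 4)*(-1823) = -3*(-91/23)*(-1823) = (273/23)*(-1823) = -497679/23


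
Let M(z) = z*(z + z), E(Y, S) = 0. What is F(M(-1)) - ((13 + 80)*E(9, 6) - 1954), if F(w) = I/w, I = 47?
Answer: 3955/2 ≈ 1977.5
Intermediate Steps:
M(z) = 2*z**2 (M(z) = z*(2*z) = 2*z**2)
F(w) = 47/w
F(M(-1)) - ((13 + 80)*E(9, 6) - 1954) = 47/((2*(-1)**2)) - ((13 + 80)*0 - 1954) = 47/((2*1)) - (93*0 - 1954) = 47/2 - (0 - 1954) = 47*(1/2) - 1*(-1954) = 47/2 + 1954 = 3955/2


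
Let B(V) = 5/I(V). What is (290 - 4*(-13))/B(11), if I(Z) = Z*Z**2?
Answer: 455202/5 ≈ 91040.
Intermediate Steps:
I(Z) = Z**3
B(V) = 5/V**3 (B(V) = 5/(V**3) = 5/V**3)
(290 - 4*(-13))/B(11) = (290 - 4*(-13))/((5/11**3)) = (290 - 1*(-52))/((5*(1/1331))) = (290 + 52)/(5/1331) = (1331/5)*342 = 455202/5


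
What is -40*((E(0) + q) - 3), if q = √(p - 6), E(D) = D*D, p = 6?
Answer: 120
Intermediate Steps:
E(D) = D²
q = 0 (q = √(6 - 6) = √0 = 0)
-40*((E(0) + q) - 3) = -40*((0² + 0) - 3) = -40*((0 + 0) - 3) = -40*(0 - 3) = -40*(-3) = 120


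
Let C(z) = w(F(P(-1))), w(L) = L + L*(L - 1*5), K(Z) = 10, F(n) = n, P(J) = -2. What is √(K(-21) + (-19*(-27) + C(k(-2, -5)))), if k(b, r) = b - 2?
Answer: √535 ≈ 23.130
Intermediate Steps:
k(b, r) = -2 + b
w(L) = L + L*(-5 + L) (w(L) = L + L*(L - 5) = L + L*(-5 + L))
C(z) = 12 (C(z) = -2*(-4 - 2) = -2*(-6) = 12)
√(K(-21) + (-19*(-27) + C(k(-2, -5)))) = √(10 + (-19*(-27) + 12)) = √(10 + (513 + 12)) = √(10 + 525) = √535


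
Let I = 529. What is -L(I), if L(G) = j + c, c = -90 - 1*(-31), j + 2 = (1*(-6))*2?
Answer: 73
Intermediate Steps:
j = -14 (j = -2 + (1*(-6))*2 = -2 - 6*2 = -2 - 12 = -14)
c = -59 (c = -90 + 31 = -59)
L(G) = -73 (L(G) = -14 - 59 = -73)
-L(I) = -1*(-73) = 73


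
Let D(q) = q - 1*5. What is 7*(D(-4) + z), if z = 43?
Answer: 238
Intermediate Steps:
D(q) = -5 + q (D(q) = q - 5 = -5 + q)
7*(D(-4) + z) = 7*((-5 - 4) + 43) = 7*(-9 + 43) = 7*34 = 238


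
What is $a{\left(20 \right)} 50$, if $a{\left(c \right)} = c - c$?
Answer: $0$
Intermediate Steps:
$a{\left(c \right)} = 0$
$a{\left(20 \right)} 50 = 0 \cdot 50 = 0$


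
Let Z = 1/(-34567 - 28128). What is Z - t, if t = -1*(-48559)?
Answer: -3044406506/62695 ≈ -48559.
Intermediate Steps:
Z = -1/62695 (Z = 1/(-62695) = -1/62695 ≈ -1.5950e-5)
t = 48559
Z - t = -1/62695 - 1*48559 = -1/62695 - 48559 = -3044406506/62695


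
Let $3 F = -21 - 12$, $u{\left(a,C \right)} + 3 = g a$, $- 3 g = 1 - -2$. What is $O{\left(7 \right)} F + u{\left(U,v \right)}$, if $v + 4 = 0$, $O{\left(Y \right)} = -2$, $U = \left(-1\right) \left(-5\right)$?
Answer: $14$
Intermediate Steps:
$U = 5$
$g = -1$ ($g = - \frac{1 - -2}{3} = - \frac{1 + 2}{3} = \left(- \frac{1}{3}\right) 3 = -1$)
$v = -4$ ($v = -4 + 0 = -4$)
$u{\left(a,C \right)} = -3 - a$
$F = -11$ ($F = \frac{-21 - 12}{3} = \frac{1}{3} \left(-33\right) = -11$)
$O{\left(7 \right)} F + u{\left(U,v \right)} = \left(-2\right) \left(-11\right) - 8 = 22 - 8 = 14$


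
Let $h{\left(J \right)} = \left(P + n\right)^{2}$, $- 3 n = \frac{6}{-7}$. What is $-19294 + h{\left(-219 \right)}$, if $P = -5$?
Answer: $- \frac{944317}{49} \approx -19272.0$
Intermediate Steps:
$n = \frac{2}{7}$ ($n = - \frac{6 \frac{1}{-7}}{3} = - \frac{6 \left(- \frac{1}{7}\right)}{3} = \left(- \frac{1}{3}\right) \left(- \frac{6}{7}\right) = \frac{2}{7} \approx 0.28571$)
$h{\left(J \right)} = \frac{1089}{49}$ ($h{\left(J \right)} = \left(-5 + \frac{2}{7}\right)^{2} = \left(- \frac{33}{7}\right)^{2} = \frac{1089}{49}$)
$-19294 + h{\left(-219 \right)} = -19294 + \frac{1089}{49} = - \frac{944317}{49}$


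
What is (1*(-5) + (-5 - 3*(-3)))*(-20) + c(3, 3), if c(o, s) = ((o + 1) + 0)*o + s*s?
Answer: 41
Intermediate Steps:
c(o, s) = s² + o*(1 + o) (c(o, s) = ((1 + o) + 0)*o + s² = (1 + o)*o + s² = o*(1 + o) + s² = s² + o*(1 + o))
(1*(-5) + (-5 - 3*(-3)))*(-20) + c(3, 3) = (1*(-5) + (-5 - 3*(-3)))*(-20) + (3 + 3² + 3²) = (-5 + (-5 + 9))*(-20) + (3 + 9 + 9) = (-5 + 4)*(-20) + 21 = -1*(-20) + 21 = 20 + 21 = 41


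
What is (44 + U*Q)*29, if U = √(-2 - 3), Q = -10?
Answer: 1276 - 290*I*√5 ≈ 1276.0 - 648.46*I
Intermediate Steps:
U = I*√5 (U = √(-5) = I*√5 ≈ 2.2361*I)
(44 + U*Q)*29 = (44 + (I*√5)*(-10))*29 = (44 - 10*I*√5)*29 = 1276 - 290*I*√5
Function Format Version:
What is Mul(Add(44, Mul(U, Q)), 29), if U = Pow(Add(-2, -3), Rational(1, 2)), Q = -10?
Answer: Add(1276, Mul(-290, I, Pow(5, Rational(1, 2)))) ≈ Add(1276.0, Mul(-648.46, I))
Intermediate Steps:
U = Mul(I, Pow(5, Rational(1, 2))) (U = Pow(-5, Rational(1, 2)) = Mul(I, Pow(5, Rational(1, 2))) ≈ Mul(2.2361, I))
Mul(Add(44, Mul(U, Q)), 29) = Mul(Add(44, Mul(Mul(I, Pow(5, Rational(1, 2))), -10)), 29) = Mul(Add(44, Mul(-10, I, Pow(5, Rational(1, 2)))), 29) = Add(1276, Mul(-290, I, Pow(5, Rational(1, 2))))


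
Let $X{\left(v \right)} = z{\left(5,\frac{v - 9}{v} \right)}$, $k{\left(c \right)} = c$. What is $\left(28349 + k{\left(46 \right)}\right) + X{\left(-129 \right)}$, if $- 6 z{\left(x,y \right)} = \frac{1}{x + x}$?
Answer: $\frac{1703699}{60} \approx 28395.0$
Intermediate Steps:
$z{\left(x,y \right)} = - \frac{1}{12 x}$ ($z{\left(x,y \right)} = - \frac{1}{6 \left(x + x\right)} = - \frac{1}{6 \cdot 2 x} = - \frac{\frac{1}{2} \frac{1}{x}}{6} = - \frac{1}{12 x}$)
$X{\left(v \right)} = - \frac{1}{60}$ ($X{\left(v \right)} = - \frac{1}{12 \cdot 5} = \left(- \frac{1}{12}\right) \frac{1}{5} = - \frac{1}{60}$)
$\left(28349 + k{\left(46 \right)}\right) + X{\left(-129 \right)} = \left(28349 + 46\right) - \frac{1}{60} = 28395 - \frac{1}{60} = \frac{1703699}{60}$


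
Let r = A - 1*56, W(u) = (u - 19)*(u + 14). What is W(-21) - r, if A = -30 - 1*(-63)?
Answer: 303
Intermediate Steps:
A = 33 (A = -30 + 63 = 33)
W(u) = (-19 + u)*(14 + u)
r = -23 (r = 33 - 1*56 = 33 - 56 = -23)
W(-21) - r = (-266 + (-21)² - 5*(-21)) - 1*(-23) = (-266 + 441 + 105) + 23 = 280 + 23 = 303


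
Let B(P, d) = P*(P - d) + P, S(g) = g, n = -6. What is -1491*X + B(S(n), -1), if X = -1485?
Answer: 2214159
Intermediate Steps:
B(P, d) = P + P*(P - d)
-1491*X + B(S(n), -1) = -1491*(-1485) - 6*(1 - 6 - 1*(-1)) = 2214135 - 6*(1 - 6 + 1) = 2214135 - 6*(-4) = 2214135 + 24 = 2214159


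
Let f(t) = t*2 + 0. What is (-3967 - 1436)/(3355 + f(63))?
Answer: -5403/3481 ≈ -1.5521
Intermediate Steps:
f(t) = 2*t (f(t) = 2*t + 0 = 2*t)
(-3967 - 1436)/(3355 + f(63)) = (-3967 - 1436)/(3355 + 2*63) = -5403/(3355 + 126) = -5403/3481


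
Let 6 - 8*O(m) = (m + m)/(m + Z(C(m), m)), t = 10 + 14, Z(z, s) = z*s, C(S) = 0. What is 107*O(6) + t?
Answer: 155/2 ≈ 77.500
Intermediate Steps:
Z(z, s) = s*z
t = 24
O(m) = ½ (O(m) = ¾ - (m + m)/(8*(m + m*0)) = ¾ - 2*m/(8*(m + 0)) = ¾ - 2*m/(8*m) = ¾ - ⅛*2 = ¾ - ¼ = ½)
107*O(6) + t = 107*(½) + 24 = 107/2 + 24 = 155/2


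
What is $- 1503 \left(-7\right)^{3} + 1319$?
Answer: $516848$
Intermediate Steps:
$- 1503 \left(-7\right)^{3} + 1319 = \left(-1503\right) \left(-343\right) + 1319 = 515529 + 1319 = 516848$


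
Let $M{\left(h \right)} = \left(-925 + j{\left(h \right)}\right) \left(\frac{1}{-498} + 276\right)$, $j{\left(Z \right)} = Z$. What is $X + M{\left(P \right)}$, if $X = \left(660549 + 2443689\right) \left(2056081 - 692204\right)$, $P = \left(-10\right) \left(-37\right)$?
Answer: $\frac{702810577152821}{166} \approx 4.2338 \cdot 10^{12}$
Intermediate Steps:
$P = 370$
$X = 4233798810726$ ($X = 3104238 \cdot 1363877 = 4233798810726$)
$M{\left(h \right)} = - \frac{127138475}{498} + \frac{137447 h}{498}$ ($M{\left(h \right)} = \left(-925 + h\right) \left(\frac{1}{-498} + 276\right) = \left(-925 + h\right) \left(- \frac{1}{498} + 276\right) = \left(-925 + h\right) \frac{137447}{498} = - \frac{127138475}{498} + \frac{137447 h}{498}$)
$X + M{\left(P \right)} = 4233798810726 + \left(- \frac{127138475}{498} + \frac{137447}{498} \cdot 370\right) = 4233798810726 + \left(- \frac{127138475}{498} + \frac{25427695}{249}\right) = 4233798810726 - \frac{25427695}{166} = \frac{702810577152821}{166}$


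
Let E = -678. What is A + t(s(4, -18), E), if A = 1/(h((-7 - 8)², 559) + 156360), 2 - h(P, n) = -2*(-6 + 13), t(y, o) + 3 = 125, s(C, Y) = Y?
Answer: 19077873/156376 ≈ 122.00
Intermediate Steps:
t(y, o) = 122 (t(y, o) = -3 + 125 = 122)
h(P, n) = 16 (h(P, n) = 2 - (-2)*(-6 + 13) = 2 - (-2)*7 = 2 - 1*(-14) = 2 + 14 = 16)
A = 1/156376 (A = 1/(16 + 156360) = 1/156376 ≈ 6.3948e-6)
A + t(s(4, -18), E) = 1/156376 + 122 = 19077873/156376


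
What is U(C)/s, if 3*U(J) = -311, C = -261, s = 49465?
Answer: -311/148395 ≈ -0.0020958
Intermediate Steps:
U(J) = -311/3 (U(J) = (1/3)*(-311) = -311/3)
U(C)/s = -311/3/49465 = -311/3*1/49465 = -311/148395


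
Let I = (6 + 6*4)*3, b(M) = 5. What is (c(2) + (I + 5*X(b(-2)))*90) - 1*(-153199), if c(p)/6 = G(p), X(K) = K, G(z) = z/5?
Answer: 817757/5 ≈ 1.6355e+5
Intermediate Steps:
G(z) = z/5 (G(z) = z*(⅕) = z/5)
c(p) = 6*p/5 (c(p) = 6*(p/5) = 6*p/5)
I = 90 (I = (6 + 24)*3 = 30*3 = 90)
(c(2) + (I + 5*X(b(-2)))*90) - 1*(-153199) = ((6/5)*2 + (90 + 5*5)*90) - 1*(-153199) = (12/5 + (90 + 25)*90) + 153199 = (12/5 + 115*90) + 153199 = (12/5 + 10350) + 153199 = 51762/5 + 153199 = 817757/5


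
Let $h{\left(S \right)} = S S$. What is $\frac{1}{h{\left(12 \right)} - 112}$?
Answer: $\frac{1}{32} \approx 0.03125$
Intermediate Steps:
$h{\left(S \right)} = S^{2}$
$\frac{1}{h{\left(12 \right)} - 112} = \frac{1}{12^{2} - 112} = \frac{1}{144 - 112} = \frac{1}{32}$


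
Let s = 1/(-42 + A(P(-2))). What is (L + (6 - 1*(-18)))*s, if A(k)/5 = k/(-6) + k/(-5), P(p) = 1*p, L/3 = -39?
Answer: 279/115 ≈ 2.4261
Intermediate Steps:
L = -117 (L = 3*(-39) = -117)
P(p) = p
A(k) = -11*k/6 (A(k) = 5*(k/(-6) + k/(-5)) = 5*(k*(-⅙) + k*(-⅕)) = 5*(-k/6 - k/5) = 5*(-11*k/30) = -11*k/6)
s = -3/115 (s = 1/(-42 - 11/6*(-2)) = 1/(-42 + 11/3) = 1/(-115/3) = -3/115 ≈ -0.026087)
(L + (6 - 1*(-18)))*s = (-117 + (6 - 1*(-18)))*(-3/115) = (-117 + (6 + 18))*(-3/115) = (-117 + 24)*(-3/115) = -93*(-3/115) = 279/115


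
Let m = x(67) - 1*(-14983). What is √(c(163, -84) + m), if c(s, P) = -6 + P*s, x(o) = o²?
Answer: √5774 ≈ 75.987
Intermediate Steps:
m = 19472 (m = 67² - 1*(-14983) = 4489 + 14983 = 19472)
√(c(163, -84) + m) = √((-6 - 84*163) + 19472) = √((-6 - 13692) + 19472) = √(-13698 + 19472) = √5774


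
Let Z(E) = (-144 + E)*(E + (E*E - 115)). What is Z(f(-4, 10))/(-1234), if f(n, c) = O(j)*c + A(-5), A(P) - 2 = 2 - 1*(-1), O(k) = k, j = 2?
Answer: 63665/1234 ≈ 51.592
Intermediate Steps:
A(P) = 5 (A(P) = 2 + (2 - 1*(-1)) = 2 + (2 + 1) = 2 + 3 = 5)
f(n, c) = 5 + 2*c (f(n, c) = 2*c + 5 = 5 + 2*c)
Z(E) = (-144 + E)*(-115 + E + E**2) (Z(E) = (-144 + E)*(E + (E**2 - 115)) = (-144 + E)*(E + (-115 + E**2)) = (-144 + E)*(-115 + E + E**2))
Z(f(-4, 10))/(-1234) = (16560 + (5 + 2*10)**3 - 259*(5 + 2*10) - 143*(5 + 2*10)**2)/(-1234) = (16560 + (5 + 20)**3 - 259*(5 + 20) - 143*(5 + 20)**2)*(-1/1234) = (16560 + 25**3 - 259*25 - 143*25**2)*(-1/1234) = (16560 + 15625 - 6475 - 143*625)*(-1/1234) = (16560 + 15625 - 6475 - 89375)*(-1/1234) = -63665*(-1/1234) = 63665/1234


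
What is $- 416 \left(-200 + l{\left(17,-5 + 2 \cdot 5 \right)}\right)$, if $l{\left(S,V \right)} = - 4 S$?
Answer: $111488$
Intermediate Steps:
$- 416 \left(-200 + l{\left(17,-5 + 2 \cdot 5 \right)}\right) = - 416 \left(-200 - 68\right) = \left(-416\right) \left(-268\right) = 111488$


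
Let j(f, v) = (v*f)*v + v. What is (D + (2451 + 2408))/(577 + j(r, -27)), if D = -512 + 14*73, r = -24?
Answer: -5369/16946 ≈ -0.31683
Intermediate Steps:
D = 510 (D = -512 + 1022 = 510)
j(f, v) = v + f*v² (j(f, v) = (f*v)*v + v = f*v² + v = v + f*v²)
(D + (2451 + 2408))/(577 + j(r, -27)) = (510 + (2451 + 2408))/(577 - 27*(1 - 24*(-27))) = (510 + 4859)/(577 - 27*(1 + 648)) = 5369/(577 - 27*649) = 5369/(577 - 17523) = 5369/(-16946) = 5369*(-1/16946) = -5369/16946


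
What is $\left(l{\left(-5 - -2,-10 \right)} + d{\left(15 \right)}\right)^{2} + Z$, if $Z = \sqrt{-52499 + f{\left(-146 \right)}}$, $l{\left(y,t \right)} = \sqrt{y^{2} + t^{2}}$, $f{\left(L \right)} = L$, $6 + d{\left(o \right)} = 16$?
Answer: $\left(10 + \sqrt{109}\right)^{2} + i \sqrt{52645} \approx 417.81 + 229.45 i$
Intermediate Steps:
$d{\left(o \right)} = 10$ ($d{\left(o \right)} = -6 + 16 = 10$)
$l{\left(y,t \right)} = \sqrt{t^{2} + y^{2}}$
$Z = i \sqrt{52645}$ ($Z = \sqrt{-52499 - 146} = \sqrt{-52645} = i \sqrt{52645} \approx 229.45 i$)
$\left(l{\left(-5 - -2,-10 \right)} + d{\left(15 \right)}\right)^{2} + Z = \left(\sqrt{\left(-10\right)^{2} + \left(-5 - -2\right)^{2}} + 10\right)^{2} + i \sqrt{52645} = \left(\sqrt{100 + \left(-5 + 2\right)^{2}} + 10\right)^{2} + i \sqrt{52645} = \left(\sqrt{100 + \left(-3\right)^{2}} + 10\right)^{2} + i \sqrt{52645} = \left(\sqrt{100 + 9} + 10\right)^{2} + i \sqrt{52645} = \left(\sqrt{109} + 10\right)^{2} + i \sqrt{52645} = \left(10 + \sqrt{109}\right)^{2} + i \sqrt{52645}$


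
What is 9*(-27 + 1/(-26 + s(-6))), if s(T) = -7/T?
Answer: -36261/149 ≈ -243.36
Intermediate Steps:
9*(-27 + 1/(-26 + s(-6))) = 9*(-27 + 1/(-26 - 7/(-6))) = 9*(-27 + 1/(-26 - 7*(-1/6))) = 9*(-27 + 1/(-26 + 7/6)) = 9*(-27 + 1/(-149/6)) = 9*(-27 - 6/149) = 9*(-4029/149) = -36261/149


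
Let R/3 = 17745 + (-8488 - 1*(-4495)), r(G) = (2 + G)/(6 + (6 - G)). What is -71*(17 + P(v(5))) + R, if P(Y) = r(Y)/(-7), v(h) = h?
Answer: 280414/7 ≈ 40059.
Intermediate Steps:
r(G) = (2 + G)/(12 - G)
R = 41256 (R = 3*(17745 + (-8488 - 1*(-4495))) = 3*(17745 + (-8488 + 4495)) = 3*(17745 - 3993) = 3*13752 = 41256)
P(Y) = -(-2 - Y)/(7*(-12 + Y)) (P(Y) = ((-2 - Y)/(-12 + Y))/(-7) = ((-2 - Y)/(-12 + Y))*(-1/7) = -(-2 - Y)/(7*(-12 + Y)))
-71*(17 + P(v(5))) + R = -71*(17 + (2 + 5)/(7*(-12 + 5))) + 41256 = -71*(17 + (1/7)*7/(-7)) + 41256 = -71*(17 + (1/7)*(-1/7)*7) + 41256 = -71*(17 - 1/7) + 41256 = -71*118/7 + 41256 = -8378/7 + 41256 = 280414/7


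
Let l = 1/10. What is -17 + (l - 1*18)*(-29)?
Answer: 5021/10 ≈ 502.10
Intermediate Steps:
l = ⅒ ≈ 0.10000
-17 + (l - 1*18)*(-29) = -17 + (⅒ - 1*18)*(-29) = -17 + (⅒ - 18)*(-29) = -17 - 179/10*(-29) = -17 + 5191/10 = 5021/10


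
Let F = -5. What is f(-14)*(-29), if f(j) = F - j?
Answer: -261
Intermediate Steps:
f(j) = -5 - j
f(-14)*(-29) = (-5 - 1*(-14))*(-29) = (-5 + 14)*(-29) = 9*(-29) = -261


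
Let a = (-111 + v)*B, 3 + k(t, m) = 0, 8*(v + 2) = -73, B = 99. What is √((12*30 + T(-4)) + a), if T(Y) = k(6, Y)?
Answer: I*√187734/4 ≈ 108.32*I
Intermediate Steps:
v = -89/8 (v = -2 + (⅛)*(-73) = -2 - 73/8 = -89/8 ≈ -11.125)
k(t, m) = -3 (k(t, m) = -3 + 0 = -3)
T(Y) = -3
a = -96723/8 (a = (-111 - 89/8)*99 = -977/8*99 = -96723/8 ≈ -12090.)
√((12*30 + T(-4)) + a) = √((12*30 - 3) - 96723/8) = √((360 - 3) - 96723/8) = √(357 - 96723/8) = √(-93867/8) = I*√187734/4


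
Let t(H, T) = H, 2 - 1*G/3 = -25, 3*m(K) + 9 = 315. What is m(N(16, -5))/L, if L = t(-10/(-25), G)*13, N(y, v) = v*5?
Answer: 255/13 ≈ 19.615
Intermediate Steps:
N(y, v) = 5*v
m(K) = 102 (m(K) = -3 + (⅓)*315 = -3 + 105 = 102)
G = 81 (G = 6 - 3*(-25) = 6 + 75 = 81)
L = 26/5 (L = -10/(-25)*13 = -10*(-1/25)*13 = (⅖)*13 = 26/5 ≈ 5.2000)
m(N(16, -5))/L = 102/(26/5) = 102*(5/26) = 255/13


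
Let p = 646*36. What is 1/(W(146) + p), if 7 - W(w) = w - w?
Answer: 1/23263 ≈ 4.2987e-5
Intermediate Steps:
W(w) = 7 (W(w) = 7 - (w - w) = 7 - 1*0 = 7 + 0 = 7)
p = 23256
1/(W(146) + p) = 1/(7 + 23256) = 1/23263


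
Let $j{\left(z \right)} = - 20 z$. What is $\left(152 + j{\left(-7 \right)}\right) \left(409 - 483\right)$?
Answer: $-21608$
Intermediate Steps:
$\left(152 + j{\left(-7 \right)}\right) \left(409 - 483\right) = \left(152 - -140\right) \left(409 - 483\right) = \left(152 + 140\right) \left(-74\right) = 292 \left(-74\right) = -21608$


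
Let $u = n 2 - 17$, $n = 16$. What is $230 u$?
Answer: $3450$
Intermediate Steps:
$u = 15$ ($u = 16 \cdot 2 - 17 = 32 - 17 = 15$)
$230 u = 230 \cdot 15 = 3450$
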